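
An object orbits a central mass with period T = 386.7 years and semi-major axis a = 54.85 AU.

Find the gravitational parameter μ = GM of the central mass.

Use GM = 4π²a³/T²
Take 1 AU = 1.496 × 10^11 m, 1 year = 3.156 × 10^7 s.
T = 386.7 years = 1.22043 × 10^10 s
a = 54.85 AU = 8.20556 × 10^12 m
a³ = 5.5249 × 10^38 m³
T² = 1.48944 × 10^20 s²
GM = 4π² × (5.5249 × 10^38) / (1.48944 × 10^20) = 1.46441 × 10^20 m³/s²
GM ≈ 1.464 × 10^20 m³/s²

Final answer: GM = 1.464 × 10^20 m³/s²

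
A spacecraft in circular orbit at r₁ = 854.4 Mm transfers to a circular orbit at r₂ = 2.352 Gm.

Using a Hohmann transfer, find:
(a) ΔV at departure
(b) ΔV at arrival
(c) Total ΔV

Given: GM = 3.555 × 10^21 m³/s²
r₁ = 854.4 Mm = 8.544 × 10^8 m
r₂ = 2.352 Gm = 2.352 × 10^9 m
GM = 3.555 × 10^21 m³/s²
Transfer ellipse: a_t = (r₁ + r₂)/2 = 1.6032 × 10^9 m
Circular speed at r₁: v₁ = √(GM/r₁) = 2.03981 × 10^6 m/s
Transfer speed at r₁ (periapsis): v₁ₜ = √(GM(2/r₁ − 1/a_t)) = 2.47067 × 10^6 m/s
(a) ΔV₁ = v₁ₜ − v₁ = 430858 m/s ≈ 430.9 km/s
Circular speed at r₂: v₂ = √(GM/r₂) = 1.22942 × 10^6 m/s
Transfer speed at r₂ (apoapsis): v₂ₜ = √(GM(2/r₂ − 1/a_t)) = 897507 m/s
(b) ΔV₂ = v₂ − v₂ₜ = 331915 m/s ≈ 331.9 km/s
(c) ΔV_total = ΔV₁ + ΔV₂ = 762774 m/s ≈ 762.8 km/s

Final answer:
(a) ΔV₁ = 430.9 km/s
(b) ΔV₂ = 331.9 km/s
(c) ΔV_total = 762.8 km/s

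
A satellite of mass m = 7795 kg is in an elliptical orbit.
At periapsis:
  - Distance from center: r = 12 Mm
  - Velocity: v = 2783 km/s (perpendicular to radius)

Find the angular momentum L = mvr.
r = 12 Mm = 1.2 × 10^7 m
v = 2783 km/s = 2.783 × 10^6 m/s
vr = 2.783 × 10^6 × 1.2 × 10^7 = 3.3396 × 10^13 m²/s
L = m × vr = 7795 × 3.3396 × 10^13 = 2.60322 × 10^17 kg·m²/s ≈ 2.603 × 10^17 kg·m²/s

Final answer: L = 2.603 × 10^17 kg·m²/s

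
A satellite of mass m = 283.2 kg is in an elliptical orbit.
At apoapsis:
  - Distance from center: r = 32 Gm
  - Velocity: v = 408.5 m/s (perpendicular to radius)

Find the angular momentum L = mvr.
r = 32 Gm = 3.2 × 10^10 m
v = 408.5 m/s
vr = 408.5 × 3.2 × 10^10 = 1.3072 × 10^13 m²/s
L = m × vr = 283.2 × 1.3072 × 10^13 = 3.70199 × 10^15 kg·m²/s ≈ 3.702 × 10^15 kg·m²/s

Final answer: L = 3.702 × 10^15 kg·m²/s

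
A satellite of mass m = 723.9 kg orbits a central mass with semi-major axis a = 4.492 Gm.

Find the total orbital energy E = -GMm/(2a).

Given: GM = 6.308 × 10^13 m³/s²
a = 4.492 Gm = 4.492 × 10^9 m
GM = 6.308 × 10^13 m³/s²
2a = 8.984 × 10^9 m
GMm = 6.308 × 10^13 × 723.9 = 4.56636 × 10^16 m³·kg/s²
E = −GMm/(2a) = -5.08277 × 10^6 J ≈ -5.083 MJ

Final answer: -5.083 MJ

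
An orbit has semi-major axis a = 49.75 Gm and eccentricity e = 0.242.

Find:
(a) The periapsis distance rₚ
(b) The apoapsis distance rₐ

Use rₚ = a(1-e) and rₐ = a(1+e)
a = 49.75 Gm = 4.975 × 10^10 m
e = 0.242:  1 − e = 0.758,  1 + e = 1.242
(a) rₚ = a(1 − e) = 4.975 × 10^10 m × 0.758 = 3.77105 × 10^10 m ≈ 37.71 Gm
(b) rₐ = a(1 + e) = 4.975 × 10^10 m × 1.242 = 6.17895 × 10^10 m ≈ 61.79 Gm

Final answer:
(a) rₚ = 37.71 Gm
(b) rₐ = 61.79 Gm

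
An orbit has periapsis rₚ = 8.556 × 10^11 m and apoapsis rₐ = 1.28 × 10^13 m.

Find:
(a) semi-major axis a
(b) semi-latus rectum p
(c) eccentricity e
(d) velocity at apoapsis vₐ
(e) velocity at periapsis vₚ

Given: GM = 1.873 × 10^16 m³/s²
rₚ = 8.556 × 10^11 m
rₐ = 1.28 × 10^13 m
GM = 1.873 × 10^16 m³/s²
a = (rₚ + rₐ)/2 = 6.8278 × 10^12 m
e = (rₐ − rₚ)/(rₐ + rₚ) = (1.19444 × 10^13) / (1.36556 × 10^13) = 0.874689
(a) a = 6.8278 × 10^12 m ≈ 6.828 × 10^12 m
(b) 1 − e² = 0.23492;  p = a(1 − e²) = 6.8278 × 10^12 × 0.23492 = 1.60398 × 10^12 m ≈ 1.604 × 10^12 m
(c) e = 0.874689 ≈ 0.8747
(d) vₐ² = GM (2/rₐ − 1/a) = 1.873 × 10^16 × (1.5625 × 10^-13 − 1.4646 × 10^-13) = 183.366 m²/s²;  vₐ = 13.5413 m/s ≈ 13.54 m/s
(e) vₚ² = GM (2/rₚ − 1/a) = 1.873 × 10^16 × (2.33754 × 10^-12 − 1.4646 × 10^-13) = 41038.9 m²/s²;  vₚ = 202.581 m/s ≈ 202.6 m/s

Final answer:
(a) semi-major axis a = 6.828 × 10^12 m
(b) semi-latus rectum p = 1.604 × 10^12 m
(c) eccentricity e = 0.8747
(d) velocity at apoapsis vₐ = 13.54 m/s
(e) velocity at periapsis vₚ = 202.6 m/s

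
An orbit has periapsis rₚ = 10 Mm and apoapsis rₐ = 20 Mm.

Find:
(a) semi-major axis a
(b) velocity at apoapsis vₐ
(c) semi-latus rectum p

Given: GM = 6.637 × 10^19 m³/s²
rₚ = 10 Mm = 1 × 10^7 m
rₐ = 20 Mm = 2 × 10^7 m
GM = 6.637 × 10^19 m³/s²
a = (rₚ + rₐ)/2 = 1.5 × 10^7 m
e = (rₐ − rₚ)/(rₐ + rₚ) = (1 × 10^7) / (3 × 10^7) = 0.333333
(a) a = 1.5 × 10^7 m ≈ 15 Mm
(b) vₐ² = GM (2/rₐ − 1/a) = 6.637 × 10^19 × (1 × 10^-7 − 6.66667 × 10^-8) = 2.21233 × 10^12 m²/s²;  vₐ = 1.48739 × 10^6 m/s ≈ 1487 km/s
(c) 1 − e² = 0.888889;  p = a(1 − e²) = 1.5 × 10^7 × 0.888889 = 1.33333 × 10^7 m ≈ 13.33 Mm

Final answer:
(a) semi-major axis a = 15 Mm
(b) velocity at apoapsis vₐ = 1487 km/s
(c) semi-latus rectum p = 13.33 Mm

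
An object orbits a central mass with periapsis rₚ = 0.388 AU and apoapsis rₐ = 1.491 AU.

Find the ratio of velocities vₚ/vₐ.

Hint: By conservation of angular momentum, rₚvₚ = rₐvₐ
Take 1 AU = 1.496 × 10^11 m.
rₚ = 0.388 AU = 5.80448 × 10^10 m
rₐ = 1.491 AU = 2.23054 × 10^11 m
rₚvₚ = rₐvₐ  ⇒  vₚ/vₐ = rₐ/rₚ
vₚ/vₐ = (2.23054 × 10^11) / (5.80448 × 10^10) = 3.84278

Final answer: vₚ/vₐ = 3.843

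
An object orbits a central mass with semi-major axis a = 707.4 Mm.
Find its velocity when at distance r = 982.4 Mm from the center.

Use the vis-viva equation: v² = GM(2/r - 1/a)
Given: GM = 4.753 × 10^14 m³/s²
a = 707.4 Mm = 7.074 × 10^8 m
r = 982.4 Mm = 9.824 × 10^8 m
GM = 4.753 × 10^14 m³/s²
2/r − 1/a = 2.03583 × 10^-9 − 1.41363 × 10^-9 = 6.22203 × 10^-10 m⁻¹
v² = GM (2/r − 1/a) = 295733 m²/s²
v = 543.814 m/s ≈ 543.8 m/s

Final answer: 543.8 m/s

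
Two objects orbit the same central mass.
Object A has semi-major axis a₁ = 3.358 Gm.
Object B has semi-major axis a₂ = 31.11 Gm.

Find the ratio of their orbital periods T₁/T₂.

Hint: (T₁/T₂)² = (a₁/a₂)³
a₁ = 3.358 Gm = 3.358 × 10^9 m
a₂ = 31.11 Gm = 3.111 × 10^10 m
a₁/a₂ = 0.10794
T₁/T₂ = (a₁/a₂)^(3/2) = (0.10794)^1.5 = 0.0354626

Final answer: T₁/T₂ = 0.03546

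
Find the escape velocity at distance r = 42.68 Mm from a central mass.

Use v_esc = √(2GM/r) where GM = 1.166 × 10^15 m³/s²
r = 42.68 Mm = 4.268 × 10^7 m
GM = 1.166 × 10^15 m³/s²
2GM/r = 2 × (1.166 × 10^15) / (4.268 × 10^7) = 5.46392 × 10^7 m²/s²
v_esc = √(2GM/r) = 7391.83 m/s ≈ 7.392 km/s

Final answer: 7.392 km/s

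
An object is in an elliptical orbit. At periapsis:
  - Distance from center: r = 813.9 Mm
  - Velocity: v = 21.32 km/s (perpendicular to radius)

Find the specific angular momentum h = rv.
r = 813.9 Mm = 8.139 × 10^8 m
v = 21.32 km/s = 21320 m/s
h = rv = 8.139 × 10^8 × 21320 = 1.73523 × 10^13 m²/s ≈ 1.735 × 10^13 m²/s

Final answer: h = 1.735 × 10^13 m²/s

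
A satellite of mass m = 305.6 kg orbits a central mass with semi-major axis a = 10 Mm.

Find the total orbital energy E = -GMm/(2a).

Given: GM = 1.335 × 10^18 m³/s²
a = 10 Mm = 1 × 10^7 m
GM = 1.335 × 10^18 m³/s²
2a = 2 × 10^7 m
GMm = 1.335 × 10^18 × 305.6 = 4.07976 × 10^20 m³·kg/s²
E = −GMm/(2a) = -2.03988 × 10^13 J ≈ -20.4 TJ

Final answer: -20.4 TJ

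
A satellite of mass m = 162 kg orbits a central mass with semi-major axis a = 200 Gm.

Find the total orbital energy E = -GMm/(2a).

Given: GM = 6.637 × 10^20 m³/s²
a = 200 Gm = 2 × 10^11 m
GM = 6.637 × 10^20 m³/s²
2a = 4 × 10^11 m
GMm = 6.637 × 10^20 × 162 = 1.07519 × 10^23 m³·kg/s²
E = −GMm/(2a) = -2.68798 × 10^11 J ≈ -268.8 GJ

Final answer: -268.8 GJ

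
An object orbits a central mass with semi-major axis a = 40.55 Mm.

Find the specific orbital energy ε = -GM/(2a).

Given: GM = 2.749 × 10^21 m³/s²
a = 40.55 Mm = 4.055 × 10^7 m
GM = 2.749 × 10^21 m³/s²
2a = 8.11 × 10^7 m
ε = −GM/(2a) = -3.38964 × 10^13 J/kg ≈ -3.39 × 10^4 GJ/kg

Final answer: -3.39 × 10^4 GJ/kg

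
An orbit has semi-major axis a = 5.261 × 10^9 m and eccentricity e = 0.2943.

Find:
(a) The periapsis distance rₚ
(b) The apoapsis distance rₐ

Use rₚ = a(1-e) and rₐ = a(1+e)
a = 5.261 × 10^9 m
e = 0.2943:  1 − e = 0.7057,  1 + e = 1.2943
(a) rₚ = a(1 − e) = 5.261 × 10^9 m × 0.7057 = 3.71269 × 10^9 m ≈ 3.713 × 10^9 m
(b) rₐ = a(1 + e) = 5.261 × 10^9 m × 1.2943 = 6.80931 × 10^9 m ≈ 6.809 × 10^9 m

Final answer:
(a) rₚ = 3.713 × 10^9 m
(b) rₐ = 6.809 × 10^9 m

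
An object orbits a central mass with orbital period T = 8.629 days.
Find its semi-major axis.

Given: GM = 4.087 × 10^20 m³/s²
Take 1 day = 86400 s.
T = 8.629 days = 745546 s
GM = 4.087 × 10^20 m³/s²
Kepler's third law: a³ = GM T² / (4π²)
T² = 5.55838 × 10^11 s²
a³ = (4.087 × 10^20) × (5.55838 × 10^11) / (4π²) = 5.75431 × 10^30 m³
a = (a³)^(1/3) = 1.79197 × 10^10 m ≈ 17.92 Gm

Final answer: 17.92 Gm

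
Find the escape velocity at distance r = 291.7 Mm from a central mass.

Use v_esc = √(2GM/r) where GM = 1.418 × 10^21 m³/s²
r = 291.7 Mm = 2.917 × 10^8 m
GM = 1.418 × 10^21 m³/s²
2GM/r = 2 × (1.418 × 10^21) / (2.917 × 10^8) = 9.72232 × 10^12 m²/s²
v_esc = √(2GM/r) = 3.11806 × 10^6 m/s ≈ 3118 km/s

Final answer: 3118 km/s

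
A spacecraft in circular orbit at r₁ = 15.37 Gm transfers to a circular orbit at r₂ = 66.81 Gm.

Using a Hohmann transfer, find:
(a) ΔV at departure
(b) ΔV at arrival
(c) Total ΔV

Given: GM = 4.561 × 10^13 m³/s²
r₁ = 15.37 Gm = 1.537 × 10^10 m
r₂ = 66.81 Gm = 6.681 × 10^10 m
GM = 4.561 × 10^13 m³/s²
Transfer ellipse: a_t = (r₁ + r₂)/2 = 4.109 × 10^10 m
Circular speed at r₁: v₁ = √(GM/r₁) = 54.4745 m/s
Transfer speed at r₁ (periapsis): v₁ₜ = √(GM(2/r₁ − 1/a_t)) = 69.4618 m/s
(a) ΔV₁ = v₁ₜ − v₁ = 14.9873 m/s ≈ 14.99 m/s
Circular speed at r₂: v₂ = √(GM/r₂) = 26.1282 m/s
Transfer speed at r₂ (apoapsis): v₂ₜ = √(GM(2/r₂ − 1/a_t)) = 15.9801 m/s
(b) ΔV₂ = v₂ − v₂ₜ = 10.1481 m/s ≈ 10.15 m/s
(c) ΔV_total = ΔV₁ + ΔV₂ = 25.1354 m/s ≈ 25.14 m/s

Final answer:
(a) ΔV₁ = 14.99 m/s
(b) ΔV₂ = 10.15 m/s
(c) ΔV_total = 25.14 m/s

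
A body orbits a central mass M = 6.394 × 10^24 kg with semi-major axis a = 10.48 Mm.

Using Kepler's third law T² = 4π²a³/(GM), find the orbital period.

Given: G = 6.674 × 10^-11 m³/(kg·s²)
M = 6.394 × 10^24 kg
GM = G × M = 6.674 × 10^-11 × 6.394 × 10^24 = 4.26736 × 10^14 m³/s²
a = 10.48 Mm = 1.048 × 10^7 m
a³ = 1.15102 × 10^21 m³
T = 2π √(a³/GM) = 2π √((1.15102 × 10^21) / (4.26736 × 10^14)) = 2π × 1642.34 s
T = 10319.1 s ≈ 2.866 hours

Final answer: 2.866 hours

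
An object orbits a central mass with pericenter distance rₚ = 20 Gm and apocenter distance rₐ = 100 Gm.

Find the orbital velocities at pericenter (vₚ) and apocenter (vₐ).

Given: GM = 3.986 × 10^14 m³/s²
rₚ = 20 Gm = 2 × 10^10 m
rₐ = 100 Gm = 1 × 10^11 m
GM = 3.986 × 10^14 m³/s²
a = (rₚ + rₐ)/2 = 6 × 10^10 m
Vis-viva: v² = GM (2/r − 1/a)
vₚ² = 3.986 × 10^14 × (1 × 10^-10 − 1.66667 × 10^-11) = 33216.7 m²/s²
vₚ = 182.254 m/s ≈ 182.3 m/s
vₐ² = 3.986 × 10^14 × (2 × 10^-11 − 1.66667 × 10^-11) = 1328.67 m²/s²
vₐ = 36.4509 m/s ≈ 36.45 m/s

Final answer: vₚ = 182.3 m/s, vₐ = 36.45 m/s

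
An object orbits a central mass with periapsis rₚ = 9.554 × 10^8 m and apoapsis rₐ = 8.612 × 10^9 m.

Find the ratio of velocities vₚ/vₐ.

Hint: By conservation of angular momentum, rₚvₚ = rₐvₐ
rₚ = 9.554 × 10^8 m
rₐ = 8.612 × 10^9 m
rₚvₚ = rₐvₐ  ⇒  vₚ/vₐ = rₐ/rₚ
vₚ/vₐ = (8.612 × 10^9) / (9.554 × 10^8) = 9.01403

Final answer: vₚ/vₐ = 9.014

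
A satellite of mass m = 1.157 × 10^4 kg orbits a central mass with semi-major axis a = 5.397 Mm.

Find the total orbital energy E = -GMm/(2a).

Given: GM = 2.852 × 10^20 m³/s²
a = 5.397 Mm = 5.397 × 10^6 m
GM = 2.852 × 10^20 m³/s²
2a = 1.0794 × 10^7 m
GMm = 2.852 × 10^20 × 11570 = 3.29976 × 10^24 m³·kg/s²
E = −GMm/(2a) = -3.05704 × 10^17 J ≈ -305.7 PJ

Final answer: -305.7 PJ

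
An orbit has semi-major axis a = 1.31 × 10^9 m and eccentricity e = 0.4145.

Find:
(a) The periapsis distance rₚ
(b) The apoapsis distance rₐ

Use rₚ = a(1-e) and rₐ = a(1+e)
a = 1.31 × 10^9 m
e = 0.4145:  1 − e = 0.5855,  1 + e = 1.4145
(a) rₚ = a(1 − e) = 1.31 × 10^9 m × 0.5855 = 7.67005 × 10^8 m ≈ 7.67 × 10^8 m
(b) rₐ = a(1 + e) = 1.31 × 10^9 m × 1.4145 = 1.85299 × 10^9 m ≈ 1.853 × 10^9 m

Final answer:
(a) rₚ = 7.67 × 10^8 m
(b) rₐ = 1.853 × 10^9 m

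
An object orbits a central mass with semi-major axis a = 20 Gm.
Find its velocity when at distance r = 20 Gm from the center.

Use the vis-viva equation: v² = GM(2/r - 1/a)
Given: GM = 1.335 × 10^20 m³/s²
a = 20 Gm = 2 × 10^10 m
r = 20 Gm = 2 × 10^10 m
GM = 1.335 × 10^20 m³/s²
2/r − 1/a = 1 × 10^-10 − 5 × 10^-11 = 5 × 10^-11 m⁻¹
v² = GM (2/r − 1/a) = 6.675 × 10^9 m²/s²
v = 81700.7 m/s ≈ 81.7 km/s

Final answer: 81.7 km/s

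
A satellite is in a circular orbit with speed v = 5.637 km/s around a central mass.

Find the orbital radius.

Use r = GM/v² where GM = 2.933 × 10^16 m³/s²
v = 5.637 km/s = 5637 m/s
GM = 2.933 × 10^16 m³/s²
v² = 3.17758 × 10^7 m²/s²
r = GM/v² = (2.933 × 10^16) / (3.17758 × 10^7) = 9.2303 × 10^8 m ≈ 923 Mm

Final answer: 923 Mm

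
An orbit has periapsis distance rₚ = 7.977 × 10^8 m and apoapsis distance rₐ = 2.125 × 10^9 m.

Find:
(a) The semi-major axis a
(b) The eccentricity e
rₚ = 7.977 × 10^8 m
rₐ = 2.125 × 10^9 m
(a) a = (rₚ + rₐ)/2 = 1.46135 × 10^9 m ≈ 1.461 × 10^9 m
(b) e = (rₐ − rₚ)/(rₐ + rₚ) = (1.3273 × 10^9) / (2.9227 × 10^9) = 0.454135

Final answer:
(a) a = 1.461 × 10^9 m
(b) e = 0.4541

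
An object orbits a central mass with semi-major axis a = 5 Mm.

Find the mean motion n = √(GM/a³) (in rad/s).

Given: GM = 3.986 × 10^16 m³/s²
a = 5 Mm = 5 × 10^6 m
GM = 3.986 × 10^16 m³/s²
a³ = 1.25 × 10^20 m³
GM/a³ = (3.986 × 10^16) / (1.25 × 10^20) = 0.00031888 s⁻²
n = √(GM/a³) = 0.0178572 rad/s ≈ 0.01786 rad/s

Final answer: n = 0.01786 rad/s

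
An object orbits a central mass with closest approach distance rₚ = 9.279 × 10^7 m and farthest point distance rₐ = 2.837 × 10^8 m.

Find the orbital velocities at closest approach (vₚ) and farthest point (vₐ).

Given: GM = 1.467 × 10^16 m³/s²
rₚ = 9.279 × 10^7 m
rₐ = 2.837 × 10^8 m
GM = 1.467 × 10^16 m³/s²
a = (rₚ + rₐ)/2 = 1.88245 × 10^8 m
Vis-viva: v² = GM (2/r − 1/a)
vₚ² = 1.467 × 10^16 × (2.1554 × 10^-8 − 5.31223 × 10^-9) = 2.38268 × 10^8 m²/s²
vₚ = 15435.9 m/s ≈ 15.44 km/s
vₐ² = 1.467 × 10^16 × (7.0497 × 10^-9 − 5.31223 × 10^-9) = 2.54887 × 10^7 m²/s²
vₐ = 5048.64 m/s ≈ 5.049 km/s

Final answer: vₚ = 15.44 km/s, vₐ = 5.049 km/s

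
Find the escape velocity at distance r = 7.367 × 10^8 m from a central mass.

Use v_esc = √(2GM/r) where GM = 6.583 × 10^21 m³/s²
r = 7.367 × 10^8 m
GM = 6.583 × 10^21 m³/s²
2GM/r = 2 × (6.583 × 10^21) / (7.367 × 10^8) = 1.78716 × 10^13 m²/s²
v_esc = √(2GM/r) = 4.22748 × 10^6 m/s ≈ 4227 km/s

Final answer: 4227 km/s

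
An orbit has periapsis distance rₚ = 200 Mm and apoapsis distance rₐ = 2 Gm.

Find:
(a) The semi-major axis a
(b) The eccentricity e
rₚ = 200 Mm = 2 × 10^8 m
rₐ = 2 Gm = 2 × 10^9 m
(a) a = (rₚ + rₐ)/2 = 1.1 × 10^9 m ≈ 1.1 Gm
(b) e = (rₐ − rₚ)/(rₐ + rₚ) = (1.8 × 10^9) / (2.2 × 10^9) = 0.818182

Final answer:
(a) a = 1.1 Gm
(b) e = 0.8182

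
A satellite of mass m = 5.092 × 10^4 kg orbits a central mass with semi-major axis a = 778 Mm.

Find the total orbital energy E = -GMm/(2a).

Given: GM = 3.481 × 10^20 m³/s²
a = 778 Mm = 7.78 × 10^8 m
GM = 3.481 × 10^20 m³/s²
2a = 1.556 × 10^9 m
GMm = 3.481 × 10^20 × 50920 = 1.77253 × 10^25 m³·kg/s²
E = −GMm/(2a) = -1.13916 × 10^16 J ≈ -11.39 PJ

Final answer: -11.39 PJ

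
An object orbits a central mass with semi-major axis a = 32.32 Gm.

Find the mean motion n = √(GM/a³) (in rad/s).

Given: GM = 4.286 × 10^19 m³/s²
a = 32.32 Gm = 3.232 × 10^10 m
GM = 4.286 × 10^19 m³/s²
a³ = 3.37609 × 10^31 m³
GM/a³ = (4.286 × 10^19) / (3.37609 × 10^31) = 1.26952 × 10^-12 s⁻²
n = √(GM/a³) = 1.12673 × 10^-6 rad/s ≈ 1.127 × 10^-6 rad/s

Final answer: n = 1.127 × 10^-6 rad/s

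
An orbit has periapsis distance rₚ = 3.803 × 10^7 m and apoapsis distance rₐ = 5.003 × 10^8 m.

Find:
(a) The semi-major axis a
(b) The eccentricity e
rₚ = 3.803 × 10^7 m
rₐ = 5.003 × 10^8 m
(a) a = (rₚ + rₐ)/2 = 2.69165 × 10^8 m ≈ 2.692 × 10^8 m
(b) e = (rₐ − rₚ)/(rₐ + rₚ) = (4.6227 × 10^8) / (5.3833 × 10^8) = 0.858711

Final answer:
(a) a = 2.692 × 10^8 m
(b) e = 0.8587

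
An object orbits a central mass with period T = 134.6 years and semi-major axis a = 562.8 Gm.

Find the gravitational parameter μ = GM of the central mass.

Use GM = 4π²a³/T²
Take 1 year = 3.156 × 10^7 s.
T = 134.6 years = 4.24798 × 10^9 s
a = 562.8 Gm = 5.628 × 10^11 m
a³ = 1.78263 × 10^35 m³
T² = 1.80453 × 10^19 s²
GM = 4π² × (1.78263 × 10^35) / (1.80453 × 10^19) = 3.89994 × 10^17 m³/s²
GM ≈ 3.9 × 10^17 m³/s²

Final answer: GM = 3.9 × 10^17 m³/s²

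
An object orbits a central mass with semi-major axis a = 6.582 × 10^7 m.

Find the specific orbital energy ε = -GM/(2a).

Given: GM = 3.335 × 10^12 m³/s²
a = 6.582 × 10^7 m
GM = 3.335 × 10^12 m³/s²
2a = 1.3164 × 10^8 m
ε = −GM/(2a) = -25334.2 J/kg ≈ -25.33 kJ/kg

Final answer: -25.33 kJ/kg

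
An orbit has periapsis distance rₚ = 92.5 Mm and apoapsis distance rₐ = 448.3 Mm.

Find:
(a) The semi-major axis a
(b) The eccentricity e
rₚ = 92.5 Mm = 9.25 × 10^7 m
rₐ = 448.3 Mm = 4.483 × 10^8 m
(a) a = (rₚ + rₐ)/2 = 2.704 × 10^8 m ≈ 270.4 Mm
(b) e = (rₐ − rₚ)/(rₐ + rₚ) = (3.558 × 10^8) / (5.408 × 10^8) = 0.657914

Final answer:
(a) a = 270.4 Mm
(b) e = 0.6579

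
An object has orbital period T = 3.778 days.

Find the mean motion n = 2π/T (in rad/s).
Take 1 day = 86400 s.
T = 3.778 days = 326419 s
n = 2π / 326419 s = 1.92488 × 10^-5 rad/s ≈ 1.925 × 10^-5 rad/s

Final answer: n = 1.925 × 10^-5 rad/s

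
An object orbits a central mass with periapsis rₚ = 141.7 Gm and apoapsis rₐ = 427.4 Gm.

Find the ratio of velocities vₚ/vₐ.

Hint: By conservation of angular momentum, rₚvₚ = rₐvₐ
rₚ = 141.7 Gm = 1.417 × 10^11 m
rₐ = 427.4 Gm = 4.274 × 10^11 m
rₚvₚ = rₐvₐ  ⇒  vₚ/vₐ = rₐ/rₚ
vₚ/vₐ = (4.274 × 10^11) / (1.417 × 10^11) = 3.01623

Final answer: vₚ/vₐ = 3.016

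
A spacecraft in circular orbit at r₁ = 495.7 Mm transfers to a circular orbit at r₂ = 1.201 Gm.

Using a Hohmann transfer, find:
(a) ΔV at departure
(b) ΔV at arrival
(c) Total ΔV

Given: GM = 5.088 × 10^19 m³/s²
r₁ = 495.7 Mm = 4.957 × 10^8 m
r₂ = 1.201 Gm = 1.201 × 10^9 m
GM = 5.088 × 10^19 m³/s²
Transfer ellipse: a_t = (r₁ + r₂)/2 = 8.4835 × 10^8 m
Circular speed at r₁: v₁ = √(GM/r₁) = 320379 m/s
Transfer speed at r₁ (periapsis): v₁ₜ = √(GM(2/r₁ − 1/a_t)) = 381196 m/s
(a) ΔV₁ = v₁ₜ − v₁ = 60816.7 m/s ≈ 60.82 km/s
Circular speed at r₂: v₂ = √(GM/r₂) = 205827 m/s
Transfer speed at r₂ (apoapsis): v₂ₜ = √(GM(2/r₂ − 1/a_t)) = 157335 m/s
(b) ΔV₂ = v₂ − v₂ₜ = 48492.4 m/s ≈ 48.49 km/s
(c) ΔV_total = ΔV₁ + ΔV₂ = 109309 m/s ≈ 109.3 km/s

Final answer:
(a) ΔV₁ = 60.82 km/s
(b) ΔV₂ = 48.49 km/s
(c) ΔV_total = 109.3 km/s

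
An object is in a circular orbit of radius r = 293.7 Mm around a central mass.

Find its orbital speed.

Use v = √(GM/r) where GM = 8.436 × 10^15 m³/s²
r = 293.7 Mm = 2.937 × 10^8 m
GM = 8.436 × 10^15 m³/s²
GM/r = (8.436 × 10^15) / (2.937 × 10^8) = 2.87232 × 10^7 m²/s²
v = √(GM/r) = 5359.4 m/s ≈ 5.359 km/s

Final answer: 5.359 km/s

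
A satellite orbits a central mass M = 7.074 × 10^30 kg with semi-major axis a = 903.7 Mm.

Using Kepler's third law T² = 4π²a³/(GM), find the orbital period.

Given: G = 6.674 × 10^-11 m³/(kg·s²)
M = 7.074 × 10^30 kg
GM = G × M = 6.674 × 10^-11 × 7.074 × 10^30 = 4.72119 × 10^20 m³/s²
a = 903.7 Mm = 9.037 × 10^8 m
a³ = 7.38028 × 10^26 m³
T = 2π √(a³/GM) = 2π √((7.38028 × 10^26) / (4.72119 × 10^20)) = 2π × 1250.29 s
T = 7855.8 s ≈ 2.182 hours

Final answer: 2.182 hours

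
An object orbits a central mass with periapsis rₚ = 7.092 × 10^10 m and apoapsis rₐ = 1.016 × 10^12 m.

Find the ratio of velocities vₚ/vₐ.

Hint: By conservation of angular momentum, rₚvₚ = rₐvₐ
rₚ = 7.092 × 10^10 m
rₐ = 1.016 × 10^12 m
rₚvₚ = rₐvₐ  ⇒  vₚ/vₐ = rₐ/rₚ
vₚ/vₐ = (1.016 × 10^12) / (7.092 × 10^10) = 14.326

Final answer: vₚ/vₐ = 14.33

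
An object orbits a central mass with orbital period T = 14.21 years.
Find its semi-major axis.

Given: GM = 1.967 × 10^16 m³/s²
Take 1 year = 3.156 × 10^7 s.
T = 14.21 years = 4.48468 × 10^8 s
GM = 1.967 × 10^16 m³/s²
Kepler's third law: a³ = GM T² / (4π²)
T² = 2.01123 × 10^17 s²
a³ = (1.967 × 10^16) × (2.01123 × 10^17) / (4π²) = 1.00209 × 10^32 m³
a = (a³)^(1/3) = 4.64482 × 10^10 m ≈ 46.45 Gm

Final answer: 46.45 Gm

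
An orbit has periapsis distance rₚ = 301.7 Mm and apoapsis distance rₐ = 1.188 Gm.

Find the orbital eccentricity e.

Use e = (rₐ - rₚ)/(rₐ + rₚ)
rₚ = 301.7 Mm = 3.017 × 10^8 m
rₐ = 1.188 Gm = 1.188 × 10^9 m
rₐ − rₚ = 8.863 × 10^8 m
rₐ + rₚ = 1.4897 × 10^9 m
e = (rₐ − rₚ)/(rₐ + rₚ) = 0.594952

Final answer: e = 0.595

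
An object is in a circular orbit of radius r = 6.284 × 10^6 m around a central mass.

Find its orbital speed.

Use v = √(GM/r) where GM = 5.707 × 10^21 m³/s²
r = 6.284 × 10^6 m
GM = 5.707 × 10^21 m³/s²
GM/r = (5.707 × 10^21) / (6.284 × 10^6) = 9.0818 × 10^14 m²/s²
v = √(GM/r) = 3.0136 × 10^7 m/s ≈ 3.014 × 10^4 km/s

Final answer: 3.014 × 10^4 km/s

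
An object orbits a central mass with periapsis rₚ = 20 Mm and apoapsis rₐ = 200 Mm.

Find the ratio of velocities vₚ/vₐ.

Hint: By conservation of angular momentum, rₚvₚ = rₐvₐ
rₚ = 20 Mm = 2 × 10^7 m
rₐ = 200 Mm = 2 × 10^8 m
rₚvₚ = rₐvₐ  ⇒  vₚ/vₐ = rₐ/rₚ
vₚ/vₐ = (2 × 10^8) / (2 × 10^7) = 10

Final answer: vₚ/vₐ = 10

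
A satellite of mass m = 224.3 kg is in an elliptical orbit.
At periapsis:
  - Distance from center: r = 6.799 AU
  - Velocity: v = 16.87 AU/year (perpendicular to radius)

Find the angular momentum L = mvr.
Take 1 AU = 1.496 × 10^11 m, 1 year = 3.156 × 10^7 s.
r = 6.799 AU = 1.01713 × 10^12 m
v = 16.87 AU/year = 79966.8 m/s
vr = 79966.8 × 1.01713 × 10^12 = 8.13367 × 10^16 m²/s
L = m × vr = 224.3 × 8.13367 × 10^16 = 1.82438 × 10^19 kg·m²/s ≈ 1.824 × 10^19 kg·m²/s

Final answer: L = 1.824 × 10^19 kg·m²/s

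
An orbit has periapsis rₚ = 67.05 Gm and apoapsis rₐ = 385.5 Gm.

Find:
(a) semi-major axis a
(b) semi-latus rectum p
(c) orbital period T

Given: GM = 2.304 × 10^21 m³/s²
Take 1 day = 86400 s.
rₚ = 67.05 Gm = 6.705 × 10^10 m
rₐ = 385.5 Gm = 3.855 × 10^11 m
GM = 2.304 × 10^21 m³/s²
a = (rₚ + rₐ)/2 = 2.26275 × 10^11 m
e = (rₐ − rₚ)/(rₐ + rₚ) = (3.1845 × 10^11) / (4.5255 × 10^11) = 0.703679
(a) a = 2.26275 × 10^11 m ≈ 226.3 Gm
(b) 1 − e² = 0.504836;  p = a(1 − e²) = 2.26275 × 10^11 × 0.504836 = 1.14232 × 10^11 m ≈ 114.2 Gm
(c) a³ = 1.15854 × 10^34 m³;  T = 2π √(a³/GM) = 2π × 2.2424 × 10^6 s = 1.40894 × 10^7 s ≈ 163.1 days

Final answer:
(a) semi-major axis a = 226.3 Gm
(b) semi-latus rectum p = 114.2 Gm
(c) orbital period T = 163.1 days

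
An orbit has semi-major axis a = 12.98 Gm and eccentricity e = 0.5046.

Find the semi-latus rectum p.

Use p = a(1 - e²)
a = 12.98 Gm = 1.298 × 10^10 m
e = 0.5046,  e² = 0.254621,  1 − e² = 0.745379
p = a(1 − e²) = 1.298 × 10^10 m × 0.745379 = 9.67502 × 10^9 m ≈ 9.675 Gm

Final answer: p = 9.675 Gm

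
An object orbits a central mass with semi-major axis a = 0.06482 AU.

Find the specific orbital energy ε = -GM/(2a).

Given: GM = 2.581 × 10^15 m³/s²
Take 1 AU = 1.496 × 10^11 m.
a = 0.06482 AU = 9.69707 × 10^9 m
GM = 2.581 × 10^15 m³/s²
2a = 1.93941 × 10^10 m
ε = −GM/(2a) = -133081 J/kg ≈ -133.1 kJ/kg

Final answer: -133.1 kJ/kg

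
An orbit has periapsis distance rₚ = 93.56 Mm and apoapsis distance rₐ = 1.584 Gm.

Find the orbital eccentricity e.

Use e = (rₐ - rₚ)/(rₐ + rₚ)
rₚ = 93.56 Mm = 9.356 × 10^7 m
rₐ = 1.584 Gm = 1.584 × 10^9 m
rₐ − rₚ = 1.49044 × 10^9 m
rₐ + rₚ = 1.67756 × 10^9 m
e = (rₐ − rₚ)/(rₐ + rₚ) = 0.888457

Final answer: e = 0.8885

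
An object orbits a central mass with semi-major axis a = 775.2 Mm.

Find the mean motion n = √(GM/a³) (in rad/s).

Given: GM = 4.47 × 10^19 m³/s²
a = 775.2 Mm = 7.752 × 10^8 m
GM = 4.47 × 10^19 m³/s²
a³ = 4.65845 × 10^26 m³
GM/a³ = (4.47 × 10^19) / (4.65845 × 10^26) = 9.59547 × 10^-8 s⁻²
n = √(GM/a³) = 0.000309766 rad/s ≈ 0.0003098 rad/s

Final answer: n = 0.0003098 rad/s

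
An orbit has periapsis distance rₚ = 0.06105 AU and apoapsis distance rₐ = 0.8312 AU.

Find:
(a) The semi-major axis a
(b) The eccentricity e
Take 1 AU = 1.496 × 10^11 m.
rₚ = 0.06105 AU = 9.13308 × 10^9 m
rₐ = 0.8312 AU = 1.24348 × 10^11 m
(a) a = (rₚ + rₐ)/2 = 6.67403 × 10^10 m ≈ 0.4461 AU
(b) e = (rₐ − rₚ)/(rₐ + rₚ) = (1.15214 × 10^11) / (1.33481 × 10^11) = 0.863155

Final answer:
(a) a = 0.4461 AU
(b) e = 0.8632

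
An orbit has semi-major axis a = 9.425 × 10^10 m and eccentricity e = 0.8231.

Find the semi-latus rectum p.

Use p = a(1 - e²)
a = 9.425 × 10^10 m
e = 0.8231,  e² = 0.677494,  1 − e² = 0.322506
p = a(1 − e²) = 9.425 × 10^10 m × 0.322506 = 3.03962 × 10^10 m ≈ 3.04 × 10^10 m

Final answer: p = 3.04 × 10^10 m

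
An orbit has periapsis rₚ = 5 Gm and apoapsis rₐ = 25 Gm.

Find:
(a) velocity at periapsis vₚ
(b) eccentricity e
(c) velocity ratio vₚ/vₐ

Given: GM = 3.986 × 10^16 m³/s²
rₚ = 5 Gm = 5 × 10^9 m
rₐ = 25 Gm = 2.5 × 10^10 m
GM = 3.986 × 10^16 m³/s²
a = (rₚ + rₐ)/2 = 1.5 × 10^10 m
e = (rₐ − rₚ)/(rₐ + rₚ) = (2 × 10^10) / (3 × 10^10) = 0.666667
(a) vₚ² = GM (2/rₚ − 1/a) = 3.986 × 10^16 × (4 × 10^-10 − 6.66667 × 10^-11) = 1.32867 × 10^7 m²/s²;  vₚ = 3645.09 m/s ≈ 3.645 km/s
(b) e = 0.666667 ≈ 0.6667
(c) vₚ/vₐ = rₐ/rₚ (angular momentum) = (2.5 × 10^10) / (5 × 10^9) = 5 ≈ 5

Final answer:
(a) velocity at periapsis vₚ = 3.645 km/s
(b) eccentricity e = 0.6667
(c) velocity ratio vₚ/vₐ = 5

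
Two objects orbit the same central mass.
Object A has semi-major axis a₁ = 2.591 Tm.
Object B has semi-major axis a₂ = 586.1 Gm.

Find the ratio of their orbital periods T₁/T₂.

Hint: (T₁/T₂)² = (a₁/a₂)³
a₁ = 2.591 Tm = 2.591 × 10^12 m
a₂ = 586.1 Gm = 5.861 × 10^11 m
a₁/a₂ = 4.42075
T₁/T₂ = (a₁/a₂)^(3/2) = (4.42075)^1.5 = 9.29487

Final answer: T₁/T₂ = 9.295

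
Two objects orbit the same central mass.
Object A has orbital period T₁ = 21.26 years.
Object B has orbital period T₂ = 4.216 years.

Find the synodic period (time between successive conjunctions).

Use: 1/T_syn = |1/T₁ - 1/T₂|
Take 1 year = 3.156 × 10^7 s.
T₁ = 21.26 years = 6.70966 × 10^8 s
T₂ = 4.216 years = 1.33057 × 10^8 s
1/T₁ = 1.49039 × 10^-9 s⁻¹
1/T₂ = 7.51558 × 10^-9 s⁻¹
|1/T₁ − 1/T₂| = 6.02519 × 10^-9 s⁻¹
T_syn = 1 / |1/T₁ − 1/T₂| = 1.6597 × 10^8 s ≈ 5.259 years

Final answer: T_syn = 5.259 years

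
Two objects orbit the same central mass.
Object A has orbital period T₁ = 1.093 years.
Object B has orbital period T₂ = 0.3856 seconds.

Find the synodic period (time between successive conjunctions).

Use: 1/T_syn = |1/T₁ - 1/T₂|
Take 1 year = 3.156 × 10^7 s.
T₁ = 1.093 years = 3.44951 × 10^7 s
T₂ = 0.3856 seconds
1/T₁ = 2.89896 × 10^-8 s⁻¹
1/T₂ = 2.59336 s⁻¹
|1/T₁ − 1/T₂| = 2.59336 s⁻¹
T_syn = 1 / |1/T₁ − 1/T₂| = 0.3856 s ≈ 0.3856 seconds

Final answer: T_syn = 0.3856 seconds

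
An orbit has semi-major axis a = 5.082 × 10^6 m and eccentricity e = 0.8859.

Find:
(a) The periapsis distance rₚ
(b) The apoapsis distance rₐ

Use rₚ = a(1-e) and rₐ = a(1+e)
a = 5.082 × 10^6 m
e = 0.8859:  1 − e = 0.1141,  1 + e = 1.8859
(a) rₚ = a(1 − e) = 5.082 × 10^6 m × 0.1141 = 579856 m ≈ 5.799 × 10^5 m
(b) rₐ = a(1 + e) = 5.082 × 10^6 m × 1.8859 = 9.58414 × 10^6 m ≈ 9.584 × 10^6 m

Final answer:
(a) rₚ = 5.799 × 10^5 m
(b) rₐ = 9.584 × 10^6 m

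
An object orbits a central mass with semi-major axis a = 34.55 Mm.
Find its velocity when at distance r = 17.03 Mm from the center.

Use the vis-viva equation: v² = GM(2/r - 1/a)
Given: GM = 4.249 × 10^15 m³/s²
a = 34.55 Mm = 3.455 × 10^7 m
r = 17.03 Mm = 1.703 × 10^7 m
GM = 4.249 × 10^15 m³/s²
2/r − 1/a = 1.1744 × 10^-7 − 2.89436 × 10^-8 = 8.84963 × 10^-8 m⁻¹
v² = GM (2/r − 1/a) = 3.76021 × 10^8 m²/s²
v = 19391.2 m/s ≈ 19.39 km/s

Final answer: 19.39 km/s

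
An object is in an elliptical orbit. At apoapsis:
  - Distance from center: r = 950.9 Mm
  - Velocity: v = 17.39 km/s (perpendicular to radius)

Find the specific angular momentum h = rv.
r = 950.9 Mm = 9.509 × 10^8 m
v = 17.39 km/s = 17390 m/s
h = rv = 9.509 × 10^8 × 17390 = 1.65362 × 10^13 m²/s ≈ 1.654 × 10^13 m²/s

Final answer: h = 1.654 × 10^13 m²/s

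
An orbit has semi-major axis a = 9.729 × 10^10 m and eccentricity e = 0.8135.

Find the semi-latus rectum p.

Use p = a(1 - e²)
a = 9.729 × 10^10 m
e = 0.8135,  e² = 0.661782,  1 − e² = 0.338218
p = a(1 − e²) = 9.729 × 10^10 m × 0.338218 = 3.29052 × 10^10 m ≈ 3.291 × 10^10 m

Final answer: p = 3.291 × 10^10 m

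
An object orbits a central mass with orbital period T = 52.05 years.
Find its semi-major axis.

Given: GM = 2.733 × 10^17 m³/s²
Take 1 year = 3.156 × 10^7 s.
T = 52.05 years = 1.6427 × 10^9 s
GM = 2.733 × 10^17 m³/s²
Kepler's third law: a³ = GM T² / (4π²)
T² = 2.69846 × 10^18 s²
a³ = (2.733 × 10^17) × (2.69846 × 10^18) / (4π²) = 1.86808 × 10^34 m³
a = (a³)^(1/3) = 2.65337 × 10^11 m ≈ 265.3 Gm

Final answer: 265.3 Gm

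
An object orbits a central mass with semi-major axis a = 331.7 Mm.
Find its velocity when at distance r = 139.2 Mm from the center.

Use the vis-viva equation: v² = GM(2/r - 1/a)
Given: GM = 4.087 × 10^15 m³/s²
a = 331.7 Mm = 3.317 × 10^8 m
r = 139.2 Mm = 1.392 × 10^8 m
GM = 4.087 × 10^15 m³/s²
2/r − 1/a = 1.43678 × 10^-8 − 3.01477 × 10^-9 = 1.1353 × 10^-8 m⁻¹
v² = GM (2/r − 1/a) = 4.63999 × 10^7 m²/s²
v = 6811.75 m/s ≈ 6.812 km/s

Final answer: 6.812 km/s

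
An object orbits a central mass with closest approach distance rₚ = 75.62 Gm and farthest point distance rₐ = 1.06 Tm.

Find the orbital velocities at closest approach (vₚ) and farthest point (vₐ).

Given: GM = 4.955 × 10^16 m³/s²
rₚ = 75.62 Gm = 7.562 × 10^10 m
rₐ = 1.06 Tm = 1.06 × 10^12 m
GM = 4.955 × 10^16 m³/s²
a = (rₚ + rₐ)/2 = 5.6781 × 10^11 m
Vis-viva: v² = GM (2/r − 1/a)
vₚ² = 4.955 × 10^16 × (2.6448 × 10^-11 − 1.76115 × 10^-12) = 1.22323 × 10^6 m²/s²
vₚ = 1106 m/s ≈ 1.106 km/s
vₐ² = 4.955 × 10^16 × (1.88679 × 10^-12 − 1.76115 × 10^-12) = 6225.46 m²/s²
vₐ = 78.9016 m/s ≈ 78.9 m/s

Final answer: vₚ = 1.106 km/s, vₐ = 78.9 m/s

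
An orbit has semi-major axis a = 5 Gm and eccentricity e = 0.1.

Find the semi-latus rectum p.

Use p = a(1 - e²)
a = 5 Gm = 5 × 10^9 m
e = 0.1,  e² = 0.01,  1 − e² = 0.99
p = a(1 − e²) = 5 × 10^9 m × 0.99 = 4.95 × 10^9 m ≈ 4.95 Gm

Final answer: p = 4.95 Gm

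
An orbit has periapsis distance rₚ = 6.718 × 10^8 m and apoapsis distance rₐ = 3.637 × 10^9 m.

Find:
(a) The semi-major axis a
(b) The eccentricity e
rₚ = 6.718 × 10^8 m
rₐ = 3.637 × 10^9 m
(a) a = (rₚ + rₐ)/2 = 2.1544 × 10^9 m ≈ 2.154 × 10^9 m
(b) e = (rₐ − rₚ)/(rₐ + rₚ) = (2.9652 × 10^9) / (4.3088 × 10^9) = 0.688173

Final answer:
(a) a = 2.154 × 10^9 m
(b) e = 0.6882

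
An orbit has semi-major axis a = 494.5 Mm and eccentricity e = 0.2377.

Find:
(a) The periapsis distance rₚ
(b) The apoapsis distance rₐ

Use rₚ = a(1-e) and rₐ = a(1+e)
a = 494.5 Mm = 4.945 × 10^8 m
e = 0.2377:  1 − e = 0.7623,  1 + e = 1.2377
(a) rₚ = a(1 − e) = 4.945 × 10^8 m × 0.7623 = 3.76957 × 10^8 m ≈ 377 Mm
(b) rₐ = a(1 + e) = 4.945 × 10^8 m × 1.2377 = 6.12043 × 10^8 m ≈ 612 Mm

Final answer:
(a) rₚ = 377 Mm
(b) rₐ = 612 Mm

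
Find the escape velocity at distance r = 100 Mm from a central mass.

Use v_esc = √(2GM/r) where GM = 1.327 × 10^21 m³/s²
r = 100 Mm = 1 × 10^8 m
GM = 1.327 × 10^21 m³/s²
2GM/r = 2 × (1.327 × 10^21) / (1 × 10^8) = 2.654 × 10^13 m²/s²
v_esc = √(2GM/r) = 5.1517 × 10^6 m/s ≈ 5152 km/s

Final answer: 5152 km/s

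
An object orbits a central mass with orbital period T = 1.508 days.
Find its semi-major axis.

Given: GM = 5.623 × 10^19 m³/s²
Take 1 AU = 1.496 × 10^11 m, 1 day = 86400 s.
T = 1.508 days = 130291 s
GM = 5.623 × 10^19 m³/s²
Kepler's third law: a³ = GM T² / (4π²)
T² = 1.69758 × 10^10 s²
a³ = (5.623 × 10^19) × (1.69758 × 10^10) / (4π²) = 2.4179 × 10^28 m³
a = (a³)^(1/3) = 2.89165 × 10^9 m ≈ 0.01933 AU

Final answer: 0.01933 AU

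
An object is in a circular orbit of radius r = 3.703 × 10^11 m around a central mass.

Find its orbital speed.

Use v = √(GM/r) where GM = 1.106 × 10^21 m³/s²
r = 3.703 × 10^11 m
GM = 1.106 × 10^21 m³/s²
GM/r = (1.106 × 10^21) / (3.703 × 10^11) = 2.98677 × 10^9 m²/s²
v = √(GM/r) = 54651.3 m/s ≈ 54.65 km/s

Final answer: 54.65 km/s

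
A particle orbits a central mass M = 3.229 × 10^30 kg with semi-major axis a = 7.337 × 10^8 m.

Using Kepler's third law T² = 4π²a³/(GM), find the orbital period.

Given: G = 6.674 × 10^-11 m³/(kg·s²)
M = 3.229 × 10^30 kg
GM = G × M = 6.674 × 10^-11 × 3.229 × 10^30 = 2.15503 × 10^20 m³/s²
a = 7.337 × 10^8 m
a³ = 3.94962 × 10^26 m³
T = 2π √(a³/GM) = 2π √((3.94962 × 10^26) / (2.15503 × 10^20)) = 2π × 1353.79 s
T = 8506.1 s ≈ 2.363 hours

Final answer: 2.363 hours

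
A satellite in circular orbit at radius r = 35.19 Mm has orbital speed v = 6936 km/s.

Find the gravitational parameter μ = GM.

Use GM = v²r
r = 35.19 Mm = 3.519 × 10^7 m
v = 6936 km/s = 6.936 × 10^6 m/s
v² = 4.81081 × 10^13 m²/s²
GM = v²r = 4.81081 × 10^13 × 3.519 × 10^7 = 1.69292 × 10^21 m³/s²
GM ≈ 1.693 × 10^21 m³/s²

Final answer: GM = 1.693 × 10^21 m³/s²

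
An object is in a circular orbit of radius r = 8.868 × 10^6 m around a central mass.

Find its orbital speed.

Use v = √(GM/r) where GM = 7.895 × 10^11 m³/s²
r = 8.868 × 10^6 m
GM = 7.895 × 10^11 m³/s²
GM/r = (7.895 × 10^11) / (8.868 × 10^6) = 89028 m²/s²
v = √(GM/r) = 298.376 m/s ≈ 298.4 m/s

Final answer: 298.4 m/s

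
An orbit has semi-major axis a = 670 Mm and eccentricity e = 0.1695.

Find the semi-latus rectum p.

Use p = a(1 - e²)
a = 670 Mm = 6.7 × 10^8 m
e = 0.1695,  e² = 0.0287303,  1 − e² = 0.97127
p = a(1 − e²) = 6.7 × 10^8 m × 0.97127 = 6.50751 × 10^8 m ≈ 650.8 Mm

Final answer: p = 650.8 Mm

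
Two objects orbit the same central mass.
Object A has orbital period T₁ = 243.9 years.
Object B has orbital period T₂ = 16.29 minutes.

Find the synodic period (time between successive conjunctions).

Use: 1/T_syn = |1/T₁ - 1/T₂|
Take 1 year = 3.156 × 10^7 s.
T₁ = 243.9 years = 7.69748 × 10^9 s
T₂ = 16.29 minutes = 977.4 s
1/T₁ = 1.29913 × 10^-10 s⁻¹
1/T₂ = 0.00102312 s⁻¹
|1/T₁ − 1/T₂| = 0.00102312 s⁻¹
T_syn = 1 / |1/T₁ − 1/T₂| = 977.4 s ≈ 16.29 minutes

Final answer: T_syn = 16.29 minutes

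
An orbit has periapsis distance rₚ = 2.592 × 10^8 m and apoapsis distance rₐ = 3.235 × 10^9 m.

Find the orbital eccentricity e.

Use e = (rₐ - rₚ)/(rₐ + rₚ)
rₚ = 2.592 × 10^8 m
rₐ = 3.235 × 10^9 m
rₐ − rₚ = 2.9758 × 10^9 m
rₐ + rₚ = 3.4942 × 10^9 m
e = (rₐ − rₚ)/(rₐ + rₚ) = 0.85164

Final answer: e = 0.8516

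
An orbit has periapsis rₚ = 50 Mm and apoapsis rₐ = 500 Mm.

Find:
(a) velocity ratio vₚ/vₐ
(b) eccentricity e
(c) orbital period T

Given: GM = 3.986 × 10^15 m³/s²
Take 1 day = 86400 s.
rₚ = 50 Mm = 5 × 10^7 m
rₐ = 500 Mm = 5 × 10^8 m
GM = 3.986 × 10^15 m³/s²
a = (rₚ + rₐ)/2 = 2.75 × 10^8 m
e = (rₐ − rₚ)/(rₐ + rₚ) = (4.5 × 10^8) / (5.5 × 10^8) = 0.818182
(a) vₚ/vₐ = rₐ/rₚ (angular momentum) = (5 × 10^8) / (5 × 10^7) = 10 ≈ 10
(b) e = 0.818182 ≈ 0.8182
(c) a³ = 2.07969 × 10^25 m³;  T = 2π √(a³/GM) = 2π × 72232.1 s = 453848 s ≈ 5.253 days

Final answer:
(a) velocity ratio vₚ/vₐ = 10
(b) eccentricity e = 0.8182
(c) orbital period T = 5.253 days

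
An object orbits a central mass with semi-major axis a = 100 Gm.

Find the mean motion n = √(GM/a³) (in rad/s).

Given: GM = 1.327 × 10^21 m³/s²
a = 100 Gm = 1 × 10^11 m
GM = 1.327 × 10^21 m³/s²
a³ = 1 × 10^33 m³
GM/a³ = (1.327 × 10^21) / (1 × 10^33) = 1.327 × 10^-12 s⁻²
n = √(GM/a³) = 1.15195 × 10^-6 rad/s ≈ 1.152 × 10^-6 rad/s

Final answer: n = 1.152 × 10^-6 rad/s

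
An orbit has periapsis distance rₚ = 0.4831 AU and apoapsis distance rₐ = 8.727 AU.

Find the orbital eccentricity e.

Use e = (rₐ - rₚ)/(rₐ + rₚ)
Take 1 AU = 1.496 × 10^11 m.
rₚ = 0.4831 AU = 7.22718 × 10^10 m
rₐ = 8.727 AU = 1.30556 × 10^12 m
rₐ − rₚ = 1.23329 × 10^12 m
rₐ + rₚ = 1.37783 × 10^12 m
e = (rₐ − rₚ)/(rₐ + rₚ) = 0.895093

Final answer: e = 0.8951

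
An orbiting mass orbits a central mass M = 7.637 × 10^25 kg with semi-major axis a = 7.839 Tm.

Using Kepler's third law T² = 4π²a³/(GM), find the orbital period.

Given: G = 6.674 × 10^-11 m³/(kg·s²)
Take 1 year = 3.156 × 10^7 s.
M = 7.637 × 10^25 kg
GM = G × M = 6.674 × 10^-11 × 7.637 × 10^25 = 5.09693 × 10^15 m³/s²
a = 7.839 Tm = 7.839 × 10^12 m
a³ = 4.81706 × 10^38 m³
T = 2π √(a³/GM) = 2π √((4.81706 × 10^38) / (5.09693 × 10^15)) = 2π × 3.07423 × 10^11 s
T = 1.9316 × 10^12 s ≈ 6.12 × 10^4 years

Final answer: 6.12 × 10^4 years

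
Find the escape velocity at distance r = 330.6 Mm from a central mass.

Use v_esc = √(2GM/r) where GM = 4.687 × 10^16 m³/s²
r = 330.6 Mm = 3.306 × 10^8 m
GM = 4.687 × 10^16 m³/s²
2GM/r = 2 × (4.687 × 10^16) / (3.306 × 10^8) = 2.83545 × 10^8 m²/s²
v_esc = √(2GM/r) = 16838.8 m/s ≈ 16.84 km/s

Final answer: 16.84 km/s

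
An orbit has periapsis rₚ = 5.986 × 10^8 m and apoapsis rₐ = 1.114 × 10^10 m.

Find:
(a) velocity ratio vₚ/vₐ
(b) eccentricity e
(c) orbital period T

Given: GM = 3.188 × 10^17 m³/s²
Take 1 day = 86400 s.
rₚ = 5.986 × 10^8 m
rₐ = 1.114 × 10^10 m
GM = 3.188 × 10^17 m³/s²
a = (rₚ + rₐ)/2 = 5.8693 × 10^9 m
e = (rₐ − rₚ)/(rₐ + rₚ) = (1.05414 × 10^10) / (1.17386 × 10^10) = 0.898012
(a) vₚ/vₐ = rₐ/rₚ (angular momentum) = (1.114 × 10^10) / (5.986 × 10^8) = 18.6101 ≈ 18.61
(b) e = 0.898012 ≈ 0.898
(c) a³ = 2.0219 × 10^29 m³;  T = 2π √(a³/GM) = 2π × 796380 s = 5.0038 × 10^6 s ≈ 57.91 days

Final answer:
(a) velocity ratio vₚ/vₐ = 18.61
(b) eccentricity e = 0.898
(c) orbital period T = 57.91 days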